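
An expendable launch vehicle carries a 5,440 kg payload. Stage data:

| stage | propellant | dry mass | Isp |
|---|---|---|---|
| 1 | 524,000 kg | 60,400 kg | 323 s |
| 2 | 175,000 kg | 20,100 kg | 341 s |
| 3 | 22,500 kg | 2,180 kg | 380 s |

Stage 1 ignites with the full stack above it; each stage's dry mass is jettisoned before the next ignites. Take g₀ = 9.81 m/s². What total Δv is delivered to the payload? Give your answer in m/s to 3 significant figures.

Δv ≈ 13400 m/s

Ignition mass of stage 1 = 524,000+60,400 + 175,000+20,100 + 22,500+2,180 + 5,440 = 809,620 kg.
Stage 1: m₀ = 809,620 kg, m_f = 809,620 − 524,000 = 285,620 kg; Δv = 323×9.81×ln(2.835) = 3168.6×1.0419 ≈ 3301 m/s.
Stage 2: m₀ = 225,220 kg, m_f = 225,220 − 175,000 = 50,220 kg; Δv = 341×9.81×ln(4.485) = 3345.2×1.5007 ≈ 5020 m/s.
Stage 3: m₀ = 30,120 kg, m_f = 30,120 − 22,500 = 7,620 kg; Δv = 380×9.81×ln(3.953) = 3727.8×1.3744 ≈ 5124 m/s.
Total Δv = 3301 + 5020 + 5124 = 13445 m/s.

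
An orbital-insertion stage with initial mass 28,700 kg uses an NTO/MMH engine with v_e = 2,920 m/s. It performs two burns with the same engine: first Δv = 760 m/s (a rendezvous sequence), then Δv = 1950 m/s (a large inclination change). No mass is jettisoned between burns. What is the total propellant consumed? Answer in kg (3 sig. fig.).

total propellant consumed ≈ 17400 kg

After the first burn: m = 28700 × exp(−760/2920.0) = 28700 × 0.77084 = 22,123.1 kg.
After the second burn: m = 22,123.1 × exp(−1950/2920.0) = 22,123.1 × 0.51283 = 11,345.4 kg.
Total propellant = m₀ − m_final = 28700 − 11,345.4 = 17,354.6 kg.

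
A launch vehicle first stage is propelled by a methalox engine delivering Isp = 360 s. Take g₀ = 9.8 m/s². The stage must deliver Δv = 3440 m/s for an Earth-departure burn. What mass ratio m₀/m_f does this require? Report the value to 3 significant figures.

mass ratio ≈ 2.65

v_e = Isp · g₀ = 360 × 9.8 = 3528.0 m/s.
m₀/m_f = exp(Δv / v_e) = exp(3440 / 3528.0) = exp(0.9751) = 2.6513.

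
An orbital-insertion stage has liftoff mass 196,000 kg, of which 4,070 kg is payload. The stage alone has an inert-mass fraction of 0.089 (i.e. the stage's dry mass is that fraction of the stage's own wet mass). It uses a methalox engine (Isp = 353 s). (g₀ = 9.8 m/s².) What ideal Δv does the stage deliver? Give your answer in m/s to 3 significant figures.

Δv ≈ 7700 m/s

Stage wet mass = m₀ − payload = 196,000 − 4,070 = 191,930 kg.
Stage dry mass = ε × stage wet mass = 0.089 × 191,930 = 17,081.8 kg.
Burnout mass m_f = stage dry + payload = 17,081.8 + 4,070 = 21,151.8 kg.
v_e = Isp · g₀ = 353 × 9.8 = 3459.4 m/s.
Δv = v_e · ln(196,000/21,151.8) = 3459.4 × ln(9.266) = 3459.4 × 2.2264 ≈ 7702 m/s.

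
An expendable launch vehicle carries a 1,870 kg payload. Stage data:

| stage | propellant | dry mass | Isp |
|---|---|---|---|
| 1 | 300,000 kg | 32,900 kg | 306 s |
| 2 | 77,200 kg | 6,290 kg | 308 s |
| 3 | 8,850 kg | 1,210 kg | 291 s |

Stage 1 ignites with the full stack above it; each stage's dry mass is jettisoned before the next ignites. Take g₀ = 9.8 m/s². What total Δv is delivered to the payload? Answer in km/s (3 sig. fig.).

Δv ≈ 12.5 km/s

Ignition mass of stage 1 = 300,000+32,900 + 77,200+6,290 + 8,850+1,210 + 1,870 = 428,320 kg.
Stage 1: m₀ = 428,320 kg, m_f = 428,320 − 300,000 = 128,320 kg; Δv = 306×9.8×ln(3.338) = 2998.8×1.2053 ≈ 3615 m/s.
Stage 2: m₀ = 95,420 kg, m_f = 95,420 − 77,200 = 18,220 kg; Δv = 308×9.8×ln(5.237) = 3018.4×1.6558 ≈ 4998 m/s.
Stage 3: m₀ = 11,930 kg, m_f = 11,930 − 8,850 = 3,080 kg; Δv = 291×9.8×ln(3.873) = 2851.8×1.3541 ≈ 3862 m/s.
Total Δv = 3615 + 4998 + 3862 = 12475 m/s.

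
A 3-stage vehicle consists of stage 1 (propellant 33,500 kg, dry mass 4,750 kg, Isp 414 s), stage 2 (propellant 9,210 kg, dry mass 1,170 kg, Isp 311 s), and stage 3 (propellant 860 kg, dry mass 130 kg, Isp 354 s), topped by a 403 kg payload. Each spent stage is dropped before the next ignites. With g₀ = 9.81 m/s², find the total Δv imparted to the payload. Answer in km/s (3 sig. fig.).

Δv ≈ 12.5 km/s

Ignition mass of stage 1 = 33,500+4,750 + 9,210+1,170 + 860+130 + 403 = 50,023 kg.
Stage 1: m₀ = 50,023 kg, m_f = 50,023 − 33,500 = 16,523 kg; Δv = 414×9.81×ln(3.027) = 4061.3×1.1077 ≈ 4499 m/s.
Stage 2: m₀ = 11,773 kg, m_f = 11,773 − 9,210 = 2,563 kg; Δv = 311×9.81×ln(4.593) = 3050.9×1.5246 ≈ 4652 m/s.
Stage 3: m₀ = 1,393 kg, m_f = 1,393 − 860 = 533 kg; Δv = 354×9.81×ln(2.614) = 3472.7×0.9607 ≈ 3336 m/s.
Total Δv = 4499 + 4652 + 3336 = 12487 m/s.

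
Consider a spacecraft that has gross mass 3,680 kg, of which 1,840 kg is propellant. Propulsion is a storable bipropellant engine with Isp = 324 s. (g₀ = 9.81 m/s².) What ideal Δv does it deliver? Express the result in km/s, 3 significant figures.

Δv ≈ 2.20 km/s

v_e = Isp · g₀ = 324 × 9.81 = 3178.4 m/s.
m_f = m₀ − m_prop = 3,680 − 1,840 = 1,840 kg.
By the Tsiolkovsky rocket equation, Δv = v_e · ln(m₀/m_f) = 3178.4 × ln(2) = 3178.4 × 0.6931 ≈ 2203.1 m/s.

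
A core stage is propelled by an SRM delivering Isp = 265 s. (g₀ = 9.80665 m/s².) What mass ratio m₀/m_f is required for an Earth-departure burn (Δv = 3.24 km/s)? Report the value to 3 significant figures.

mass ratio ≈ 3.48

v_e = Isp · g₀ = 265 × 9.80665 = 2598.8 m/s.
By the Tsiolkovsky rocket equation, m₀/m_f = exp(Δv / v_e) = exp(3240 / 2598.8) = exp(1.2467) = 3.4790.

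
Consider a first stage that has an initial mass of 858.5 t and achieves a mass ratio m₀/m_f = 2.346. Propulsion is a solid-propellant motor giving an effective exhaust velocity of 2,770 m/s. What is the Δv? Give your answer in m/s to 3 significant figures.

Δv ≈ 2360 m/s

Using Δv = v_e ln(m₀/m_f): Δv = v_e · ln(2.346) = 2770.0 × 0.8527 ≈ 2362.0 m/s.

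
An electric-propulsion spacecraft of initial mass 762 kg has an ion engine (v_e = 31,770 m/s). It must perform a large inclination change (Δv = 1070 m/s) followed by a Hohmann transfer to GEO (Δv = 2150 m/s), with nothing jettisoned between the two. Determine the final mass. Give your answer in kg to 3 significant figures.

final mass ≈ 689 kg

After the first burn: m = 762 × exp(−1070/31770.0) = 762 × 0.96688 = 736.763 kg.
After the second burn: m = 736.763 × exp(−2150/31770.0) = 736.763 × 0.93457 = 688.557 kg.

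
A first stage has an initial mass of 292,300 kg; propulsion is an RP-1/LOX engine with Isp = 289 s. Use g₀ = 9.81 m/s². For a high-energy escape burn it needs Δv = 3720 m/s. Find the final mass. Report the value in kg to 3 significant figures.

v_e = Isp · g₀ = 289 × 9.81 = 2835.1 m/s.
Rocket equation: m₀/m_f = exp(Δv / v_e) = exp(3720 / 2835.1) = exp(1.3121) = 3.7141.
m_f = m₀ / 3.7141 = 292,300 / 3.7141 = 78,700.1 kg.

final mass ≈ 78700 kg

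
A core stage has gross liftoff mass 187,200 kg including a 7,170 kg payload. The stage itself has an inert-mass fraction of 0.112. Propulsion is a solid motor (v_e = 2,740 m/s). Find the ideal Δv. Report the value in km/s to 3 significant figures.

Δv ≈ 5.27 km/s

Stage wet mass = m₀ − payload = 187,200 − 7,170 = 180,030 kg.
Stage dry mass = ε × stage wet mass = 0.112 × 180,030 = 20,163.4 kg.
Burnout mass m_f = stage dry + payload = 20,163.4 + 7,170 = 27,333.4 kg.
From the ideal rocket equation, Δv = v_e · ln(187,200/27,333.4) = 2740.0 × ln(6.849) = 2740.0 × 1.9241 ≈ 5272 m/s.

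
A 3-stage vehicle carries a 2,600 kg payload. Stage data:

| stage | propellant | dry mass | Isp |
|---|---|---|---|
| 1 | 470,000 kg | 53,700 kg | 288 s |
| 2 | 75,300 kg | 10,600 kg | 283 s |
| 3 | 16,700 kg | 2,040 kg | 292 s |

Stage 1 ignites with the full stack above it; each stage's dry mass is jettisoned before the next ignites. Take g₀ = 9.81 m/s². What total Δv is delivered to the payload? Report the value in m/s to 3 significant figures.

Δv ≈ 11600 m/s

Ignition mass of stage 1 = 470,000+53,700 + 75,300+10,600 + 16,700+2,040 + 2,600 = 630,940 kg.
Stage 1: m₀ = 630,940 kg, m_f = 630,940 − 470,000 = 160,940 kg; Δv = 288×9.81×ln(3.92) = 2825.3×1.3662 ≈ 3860 m/s.
Stage 2: m₀ = 107,240 kg, m_f = 107,240 − 75,300 = 31,940 kg; Δv = 283×9.81×ln(3.358) = 2776.2×1.2112 ≈ 3363 m/s.
Stage 3: m₀ = 21,340 kg, m_f = 21,340 − 16,700 = 4,640 kg; Δv = 292×9.81×ln(4.599) = 2864.5×1.5259 ≈ 4371 m/s.
Total Δv = 3860 + 3363 + 4371 = 11594 m/s.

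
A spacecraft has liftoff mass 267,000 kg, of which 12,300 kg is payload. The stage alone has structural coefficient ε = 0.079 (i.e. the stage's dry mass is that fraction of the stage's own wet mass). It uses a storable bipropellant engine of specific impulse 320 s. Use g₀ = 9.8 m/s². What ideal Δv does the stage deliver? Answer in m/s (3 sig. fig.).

Stage wet mass = m₀ − payload = 267,000 − 12,300 = 254,700 kg.
Stage dry mass = ε × stage wet mass = 0.079 × 254,700 = 20,121.3 kg.
Burnout mass m_f = stage dry + payload = 20,121.3 + 12,300 = 32,421.3 kg.
v_e = Isp · g₀ = 320 × 9.8 = 3136.0 m/s.
Δv = v_e · ln(267,000/32,421.3) = 3136.0 × ln(8.235) = 3136.0 × 2.1084 ≈ 6612 m/s.

Δv ≈ 6610 m/s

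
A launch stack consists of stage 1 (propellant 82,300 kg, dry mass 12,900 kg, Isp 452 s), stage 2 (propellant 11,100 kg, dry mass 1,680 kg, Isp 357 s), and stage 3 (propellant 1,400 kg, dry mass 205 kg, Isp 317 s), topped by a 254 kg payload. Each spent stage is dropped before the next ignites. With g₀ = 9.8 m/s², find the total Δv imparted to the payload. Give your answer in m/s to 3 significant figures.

Δv ≈ 15400 m/s

Ignition mass of stage 1 = 82,300+12,900 + 11,100+1,680 + 1,400+205 + 254 = 109,839 kg.
Stage 1: m₀ = 109,839 kg, m_f = 109,839 − 82,300 = 27,539 kg; Δv = 452×9.8×ln(3.988) = 4429.6×1.3834 ≈ 6128 m/s.
Stage 2: m₀ = 14,639 kg, m_f = 14,639 − 11,100 = 3,539 kg; Δv = 357×9.8×ln(4.136) = 3498.6×1.4198 ≈ 4967 m/s.
Stage 3: m₀ = 1,859 kg, m_f = 1,859 − 1,400 = 459 kg; Δv = 317×9.8×ln(4.05) = 3106.6×1.3987 ≈ 4345 m/s.
Total Δv = 6128 + 4967 + 4345 = 15440 m/s.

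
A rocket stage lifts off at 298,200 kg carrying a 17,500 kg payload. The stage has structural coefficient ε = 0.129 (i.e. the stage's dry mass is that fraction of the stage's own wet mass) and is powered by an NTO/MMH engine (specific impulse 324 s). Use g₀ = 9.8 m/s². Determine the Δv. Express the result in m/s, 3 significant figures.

Stage wet mass = m₀ − payload = 298,200 − 17,500 = 280,700 kg.
Stage dry mass = ε × stage wet mass = 0.129 × 280,700 = 36,210.3 kg.
Burnout mass m_f = stage dry + payload = 36,210.3 + 17,500 = 53,710.3 kg.
v_e = Isp · g₀ = 324 × 9.8 = 3175.2 m/s.
Rocket equation: Δv = v_e · ln(298,200/53,710.3) = 3175.2 × ln(5.552) = 3175.2 × 1.7142 ≈ 5443 m/s.

Δv ≈ 5440 m/s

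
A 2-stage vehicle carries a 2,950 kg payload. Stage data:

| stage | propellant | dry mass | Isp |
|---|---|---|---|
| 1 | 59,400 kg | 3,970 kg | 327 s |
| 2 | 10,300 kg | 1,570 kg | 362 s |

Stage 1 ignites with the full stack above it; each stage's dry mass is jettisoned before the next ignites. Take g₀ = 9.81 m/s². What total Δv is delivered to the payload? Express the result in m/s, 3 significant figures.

Δv ≈ 8790 m/s

Ignition mass of stage 1 = 59,400+3,970 + 10,300+1,570 + 2,950 = 78,190 kg.
Stage 1: m₀ = 78,190 kg, m_f = 78,190 − 59,400 = 18,790 kg; Δv = 327×9.81×ln(4.161) = 3207.9×1.4258 ≈ 4574 m/s.
Stage 2: m₀ = 14,820 kg, m_f = 14,820 − 10,300 = 4,520 kg; Δv = 362×9.81×ln(3.279) = 3551.2×1.1875 ≈ 4217 m/s.
Total Δv = 4574 + 4217 = 8791 m/s.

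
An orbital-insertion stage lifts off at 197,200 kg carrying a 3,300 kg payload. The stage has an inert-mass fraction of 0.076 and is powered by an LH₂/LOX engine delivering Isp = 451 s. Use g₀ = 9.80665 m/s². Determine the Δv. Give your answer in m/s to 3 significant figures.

Stage wet mass = m₀ − payload = 197,200 − 3,300 = 193,900 kg.
Stage dry mass = ε × stage wet mass = 0.076 × 193,900 = 14,736.4 kg.
Burnout mass m_f = stage dry + payload = 14,736.4 + 3,300 = 18,036.4 kg.
v_e = Isp · g₀ = 451 × 9.80665 = 4422.8 m/s.
From the ideal rocket equation, Δv = v_e · ln(197,200/18,036.4) = 4422.8 × ln(10.93) = 4422.8 × 2.3918 ≈ 10579 m/s.

Δv ≈ 10600 m/s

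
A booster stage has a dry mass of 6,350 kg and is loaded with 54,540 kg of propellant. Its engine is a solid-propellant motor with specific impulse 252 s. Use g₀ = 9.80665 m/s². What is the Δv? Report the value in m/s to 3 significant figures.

Δv ≈ 5590 m/s

v_e = Isp · g₀ = 252 × 9.80665 = 2471.3 m/s.
m₀ = m_dry + m_prop = 6,350 + 54,540 = 60,890 kg.
By the Tsiolkovsky rocket equation, Δv = v_e · ln(m₀/m_f) = 2471.3 × ln(9.589) = 2471.3 × 2.2606 ≈ 5586.6 m/s.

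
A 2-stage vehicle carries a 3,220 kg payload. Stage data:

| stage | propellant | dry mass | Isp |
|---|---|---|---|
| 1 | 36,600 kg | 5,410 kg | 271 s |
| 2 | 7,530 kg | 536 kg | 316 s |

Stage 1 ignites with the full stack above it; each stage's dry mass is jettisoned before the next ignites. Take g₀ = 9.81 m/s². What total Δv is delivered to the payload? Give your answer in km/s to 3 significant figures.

Ignition mass of stage 1 = 36,600+5,410 + 7,530+536 + 3,220 = 53,296 kg.
Stage 1: m₀ = 53,296 kg, m_f = 53,296 − 36,600 = 16,696 kg; Δv = 271×9.81×ln(3.192) = 2658.5×1.1607 ≈ 3086 m/s.
Stage 2: m₀ = 11,286 kg, m_f = 11,286 − 7,530 = 3,756 kg; Δv = 316×9.81×ln(3.005) = 3100.0×1.1002 ≈ 3411 m/s.
Total Δv = 3086 + 3411 = 6497 m/s.

Δv ≈ 6.50 km/s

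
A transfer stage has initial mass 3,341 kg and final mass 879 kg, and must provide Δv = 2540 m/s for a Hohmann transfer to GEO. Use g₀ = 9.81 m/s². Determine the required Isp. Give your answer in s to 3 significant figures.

Isp ≈ 194 s

ln(m₀/m_f) = ln(3341/879) = ln(3.801) = 1.3352.
From the ideal rocket equation, v_e = Δv / ln(m₀/m_f) = 2540 / 1.3352 = 1902.3 m/s.
Isp = v_e / g₀ = 1902.3 / 9.81 = 193.9 s.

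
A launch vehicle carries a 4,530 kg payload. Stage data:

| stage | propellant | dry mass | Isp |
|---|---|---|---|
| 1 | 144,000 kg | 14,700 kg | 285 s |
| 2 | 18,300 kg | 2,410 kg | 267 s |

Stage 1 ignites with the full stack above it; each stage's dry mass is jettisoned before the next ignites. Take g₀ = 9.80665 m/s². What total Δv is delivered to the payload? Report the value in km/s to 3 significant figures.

Δv ≈ 7.65 km/s

Ignition mass of stage 1 = 144,000+14,700 + 18,300+2,410 + 4,530 = 183,940 kg.
Stage 1: m₀ = 183,940 kg, m_f = 183,940 − 144,000 = 39,940 kg; Δv = 285×9.80665×ln(4.605) = 2794.9×1.5272 ≈ 4268 m/s.
Stage 2: m₀ = 25,240 kg, m_f = 25,240 − 18,300 = 6,940 kg; Δv = 267×9.80665×ln(3.637) = 2618.4×1.2911 ≈ 3381 m/s.
Total Δv = 4268 + 3381 = 7649 m/s.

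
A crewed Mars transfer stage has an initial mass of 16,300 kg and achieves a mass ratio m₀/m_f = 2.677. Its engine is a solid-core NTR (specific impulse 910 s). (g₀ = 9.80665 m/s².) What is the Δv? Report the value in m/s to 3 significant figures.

Δv ≈ 8790 m/s

v_e = Isp · g₀ = 910 × 9.80665 = 8924.1 m/s.
From the ideal rocket equation, Δv = v_e · ln(2.677) = 8924.1 × 0.9847 ≈ 8787.5 m/s.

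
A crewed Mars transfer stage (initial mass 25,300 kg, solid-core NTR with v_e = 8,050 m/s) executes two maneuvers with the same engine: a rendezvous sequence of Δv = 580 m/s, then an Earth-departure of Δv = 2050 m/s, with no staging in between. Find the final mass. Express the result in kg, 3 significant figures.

final mass ≈ 18200 kg

After the first burn: m = 25300 × exp(−580/8050.0) = 25300 × 0.93048 = 23,541.1 kg.
After the second burn: m = 23,541.1 × exp(−2050/8050.0) = 23,541.1 × 0.77518 = 18,248.6 kg.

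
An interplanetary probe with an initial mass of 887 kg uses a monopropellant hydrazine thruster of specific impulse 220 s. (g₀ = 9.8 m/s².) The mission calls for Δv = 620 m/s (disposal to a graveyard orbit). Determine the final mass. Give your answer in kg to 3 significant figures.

v_e = Isp · g₀ = 220 × 9.8 = 2156.0 m/s.
m₀/m_f = exp(Δv / v_e) = exp(620 / 2156.0) = exp(0.2876) = 1.3332.
m_f = m₀ / 1.3332 = 887 / 1.3332 = 665.317 kg.

final mass ≈ 665 kg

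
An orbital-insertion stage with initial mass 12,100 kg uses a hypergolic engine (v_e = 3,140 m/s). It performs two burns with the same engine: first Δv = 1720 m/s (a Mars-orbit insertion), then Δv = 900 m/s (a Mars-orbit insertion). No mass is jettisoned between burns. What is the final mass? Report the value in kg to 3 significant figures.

After the first burn: m = 12100 × exp(−1720/3140.0) = 12100 × 0.57824 = 6,996.7 kg.
After the second burn: m = 6,996.7 × exp(−900/3140.0) = 6,996.7 × 0.75079 = 5,253.05 kg.

final mass ≈ 5250 kg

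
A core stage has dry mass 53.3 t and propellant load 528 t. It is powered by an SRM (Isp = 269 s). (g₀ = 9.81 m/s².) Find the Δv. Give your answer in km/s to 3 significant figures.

Δv ≈ 6.31 km/s

v_e = Isp · g₀ = 269 × 9.81 = 2638.9 m/s.
m₀ = m_dry + m_prop = 53.3 + 528 = 581.3 t.
Δv = v_e · ln(m₀/m_f) = 2638.9 × ln(10.91) = 2638.9 × 2.3893 ≈ 6305.2 m/s.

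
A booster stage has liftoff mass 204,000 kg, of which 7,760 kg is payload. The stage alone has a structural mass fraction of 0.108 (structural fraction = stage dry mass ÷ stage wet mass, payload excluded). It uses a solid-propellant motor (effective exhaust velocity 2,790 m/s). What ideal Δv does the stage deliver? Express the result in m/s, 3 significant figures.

Δv ≈ 5450 m/s

Stage wet mass = m₀ − payload = 204,000 − 7,760 = 196,240 kg.
Stage dry mass = ε × stage wet mass = 0.108 × 196,240 = 21,193.9 kg.
Burnout mass m_f = stage dry + payload = 21,193.9 + 7,760 = 28,953.9 kg.
By the Tsiolkovsky rocket equation, Δv = v_e · ln(204,000/28,953.9) = 2790.0 × ln(7.046) = 2790.0 × 1.9524 ≈ 5447 m/s.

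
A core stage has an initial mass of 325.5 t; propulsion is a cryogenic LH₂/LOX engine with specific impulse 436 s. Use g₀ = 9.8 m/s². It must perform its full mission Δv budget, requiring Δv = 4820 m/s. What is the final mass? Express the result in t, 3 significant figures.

v_e = Isp · g₀ = 436 × 9.8 = 4272.8 m/s.
Rocket equation: m₀/m_f = exp(Δv / v_e) = exp(4820 / 4272.8) = exp(1.1281) = 3.0897.
m_f = m₀ / 3.0897 = 325.5 / 3.0897 = 105.35 t.

final mass ≈ 105 t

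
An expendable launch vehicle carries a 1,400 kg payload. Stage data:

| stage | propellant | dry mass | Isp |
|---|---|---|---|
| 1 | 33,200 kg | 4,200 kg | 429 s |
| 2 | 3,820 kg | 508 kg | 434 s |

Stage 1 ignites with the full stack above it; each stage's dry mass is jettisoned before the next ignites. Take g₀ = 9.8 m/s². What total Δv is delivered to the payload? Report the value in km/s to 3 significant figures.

Δv ≈ 10.9 km/s

Ignition mass of stage 1 = 33,200+4,200 + 3,820+508 + 1,400 = 43,128 kg.
Stage 1: m₀ = 43,128 kg, m_f = 43,128 − 33,200 = 9,928 kg; Δv = 429×9.8×ln(4.344) = 4204.2×1.4688 ≈ 6175 m/s.
Stage 2: m₀ = 5,728 kg, m_f = 5,728 − 3,820 = 1,908 kg; Δv = 434×9.8×ln(3.002) = 4253.2×1.0993 ≈ 4676 m/s.
Total Δv = 6175 + 4676 = 10851 m/s.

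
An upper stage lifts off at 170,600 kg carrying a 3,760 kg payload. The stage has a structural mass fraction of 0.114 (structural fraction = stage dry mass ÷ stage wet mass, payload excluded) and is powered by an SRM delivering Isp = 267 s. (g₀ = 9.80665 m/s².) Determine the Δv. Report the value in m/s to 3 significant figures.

Δv ≈ 5270 m/s

Stage wet mass = m₀ − payload = 170,600 − 3,760 = 166,840 kg.
Stage dry mass = ε × stage wet mass = 0.114 × 166,840 = 19,019.8 kg.
Burnout mass m_f = stage dry + payload = 19,019.8 + 3,760 = 22,779.8 kg.
v_e = Isp · g₀ = 267 × 9.80665 = 2618.4 m/s.
By the Tsiolkovsky rocket equation, Δv = v_e · ln(170,600/22,779.8) = 2618.4 × ln(7.489) = 2618.4 × 2.0134 ≈ 5272 m/s.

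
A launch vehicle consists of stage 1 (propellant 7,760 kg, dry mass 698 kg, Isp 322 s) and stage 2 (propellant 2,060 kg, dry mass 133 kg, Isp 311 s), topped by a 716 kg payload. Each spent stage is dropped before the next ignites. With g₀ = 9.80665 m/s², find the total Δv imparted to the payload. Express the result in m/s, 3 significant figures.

Ignition mass of stage 1 = 7,760+698 + 2,060+133 + 716 = 11,367 kg.
Stage 1: m₀ = 11,367 kg, m_f = 11,367 − 7,760 = 3,607 kg; Δv = 322×9.80665×ln(3.151) = 3157.7×1.1478 ≈ 3625 m/s.
Stage 2: m₀ = 2,909 kg, m_f = 2,909 − 2,060 = 849 kg; Δv = 311×9.80665×ln(3.426) = 3049.9×1.2315 ≈ 3756 m/s.
Total Δv = 3625 + 3756 = 7381 m/s.

Δv ≈ 7380 m/s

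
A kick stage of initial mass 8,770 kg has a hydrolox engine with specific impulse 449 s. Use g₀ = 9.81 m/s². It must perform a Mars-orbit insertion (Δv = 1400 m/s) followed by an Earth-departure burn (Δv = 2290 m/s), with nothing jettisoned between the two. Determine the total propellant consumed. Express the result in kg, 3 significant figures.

total propellant consumed ≈ 4980 kg

v_e = Isp · g₀ = 449 × 9.81 = 4404.7 m/s.
After the first burn: m = 8770 × exp(−1400/4404.7) = 8770 × 0.72772 = 6,382.1 kg.
After the second burn: m = 6,382.1 × exp(−2290/4404.7) = 6,382.1 × 0.59458 = 3,794.67 kg.
Total propellant = m₀ − m_final = 8770 − 3,794.67 = 4,975.33 kg.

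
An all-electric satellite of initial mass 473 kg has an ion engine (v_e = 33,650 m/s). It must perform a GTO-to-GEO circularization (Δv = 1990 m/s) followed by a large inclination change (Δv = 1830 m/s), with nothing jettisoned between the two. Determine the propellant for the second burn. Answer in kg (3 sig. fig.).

After the first burn: m = 473 × exp(−1990/33650.0) = 473 × 0.94258 = 445.84 kg.
After the second burn: m = 445.84 × exp(−1830/33650.0) = 445.84 × 0.94707 = 422.242 kg.
Second-burn propellant = 445.84 − 422.242 = 23.598 kg.

propellant for the second burn ≈ 23.6 kg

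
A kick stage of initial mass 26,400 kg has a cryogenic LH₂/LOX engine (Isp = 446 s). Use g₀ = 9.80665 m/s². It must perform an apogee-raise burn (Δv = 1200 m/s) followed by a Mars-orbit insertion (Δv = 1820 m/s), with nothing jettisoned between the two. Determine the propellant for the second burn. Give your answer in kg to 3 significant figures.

propellant for the second burn ≈ 6830 kg

v_e = Isp · g₀ = 446 × 9.80665 = 4373.8 m/s.
After the first burn: m = 26400 × exp(−1200/4373.8) = 26400 × 0.76006 = 20,065.6 kg.
After the second burn: m = 20,065.6 × exp(−1820/4373.8) = 20,065.6 × 0.65960 = 13,235.3 kg.
Second-burn propellant = 20,065.6 − 13,235.3 = 6,830.3 kg.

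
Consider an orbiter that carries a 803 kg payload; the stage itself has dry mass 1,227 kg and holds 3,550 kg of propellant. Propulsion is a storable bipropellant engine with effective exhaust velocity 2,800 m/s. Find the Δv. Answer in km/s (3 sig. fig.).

Δv ≈ 2.83 km/s

m₀ = payload + dry + propellant = 803 + 1,227 + 3,550 = 5,580 kg.
m_f = payload + dry = 803 + 1,227 = 2,030 kg.
Δv = v_e · ln(m₀/m_f) = 2800.0 × ln(2.749) = 2800.0 × 1.0112 ≈ 2831.2 m/s.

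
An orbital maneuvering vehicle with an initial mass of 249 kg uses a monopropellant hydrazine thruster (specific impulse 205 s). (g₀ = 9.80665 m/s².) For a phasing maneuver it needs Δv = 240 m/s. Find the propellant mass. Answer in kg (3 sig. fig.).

v_e = Isp · g₀ = 205 × 9.80665 = 2010.4 m/s.
Rocket equation: m₀/m_f = exp(Δv / v_e) = exp(240 / 2010.4) = exp(0.1194) = 1.1268.
m_f = 249 / 1.1268 = 220.98 kg, so propellant = m₀ − m_f = 249 − 220.98 = 28.02 kg.

propellant mass ≈ 28.0 kg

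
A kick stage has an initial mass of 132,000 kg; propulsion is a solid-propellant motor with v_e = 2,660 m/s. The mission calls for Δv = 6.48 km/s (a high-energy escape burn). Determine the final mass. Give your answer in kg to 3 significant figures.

final mass ≈ 11600 kg

By the Tsiolkovsky rocket equation, m₀/m_f = exp(Δv / v_e) = exp(6480 / 2660.0) = exp(2.4361) = 11.4283.
m_f = m₀ / 11.4283 = 132,000 / 11.4283 = 11,550.3 kg.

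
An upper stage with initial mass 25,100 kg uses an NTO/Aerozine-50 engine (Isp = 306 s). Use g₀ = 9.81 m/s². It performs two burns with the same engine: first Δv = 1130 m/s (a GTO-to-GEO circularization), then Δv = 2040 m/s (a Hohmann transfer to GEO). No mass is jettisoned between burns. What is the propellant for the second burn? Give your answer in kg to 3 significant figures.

propellant for the second burn ≈ 8500 kg

v_e = Isp · g₀ = 306 × 9.81 = 3001.9 m/s.
After the first burn: m = 25100 × exp(−1130/3001.9) = 25100 × 0.68630 = 17,226.1 kg.
After the second burn: m = 17,226.1 × exp(−2040/3001.9) = 17,226.1 × 0.50683 = 8,730.7 kg.
Second-burn propellant = 17,226.1 − 8,730.7 = 8,495.4 kg.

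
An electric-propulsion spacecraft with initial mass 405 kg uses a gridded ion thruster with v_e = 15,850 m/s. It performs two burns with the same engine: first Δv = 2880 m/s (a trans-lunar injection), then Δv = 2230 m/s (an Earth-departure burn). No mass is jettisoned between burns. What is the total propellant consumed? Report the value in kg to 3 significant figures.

After the first burn: m = 405 × exp(−2880/15850.0) = 405 × 0.83385 = 337.709 kg.
After the second burn: m = 337.709 × exp(−2230/15850.0) = 337.709 × 0.86876 = 293.388 kg.
Total propellant = m₀ − m_final = 405 − 293.388 = 111.612 kg.

total propellant consumed ≈ 112 kg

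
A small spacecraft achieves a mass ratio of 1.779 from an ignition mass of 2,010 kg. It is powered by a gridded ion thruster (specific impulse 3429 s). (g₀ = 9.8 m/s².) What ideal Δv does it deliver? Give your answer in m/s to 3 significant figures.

Δv ≈ 19400 m/s

v_e = Isp · g₀ = 3429 × 9.8 = 33604.2 m/s.
By the Tsiolkovsky rocket equation, Δv = v_e · ln(1.779) = 33604.2 × 0.5761 ≈ 19357.7 m/s.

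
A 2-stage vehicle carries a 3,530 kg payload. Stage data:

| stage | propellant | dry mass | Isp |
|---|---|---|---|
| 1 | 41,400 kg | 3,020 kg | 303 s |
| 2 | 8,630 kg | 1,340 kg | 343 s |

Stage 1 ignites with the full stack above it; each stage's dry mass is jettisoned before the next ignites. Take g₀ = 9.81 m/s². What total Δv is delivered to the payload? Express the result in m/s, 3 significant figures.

Δv ≈ 7160 m/s

Ignition mass of stage 1 = 41,400+3,020 + 8,630+1,340 + 3,530 = 57,920 kg.
Stage 1: m₀ = 57,920 kg, m_f = 57,920 − 41,400 = 16,520 kg; Δv = 303×9.81×ln(3.506) = 2972.4×1.2545 ≈ 3729 m/s.
Stage 2: m₀ = 13,500 kg, m_f = 13,500 − 8,630 = 4,870 kg; Δv = 343×9.81×ln(2.772) = 3364.8×1.0196 ≈ 3431 m/s.
Total Δv = 3729 + 3431 = 7160 m/s.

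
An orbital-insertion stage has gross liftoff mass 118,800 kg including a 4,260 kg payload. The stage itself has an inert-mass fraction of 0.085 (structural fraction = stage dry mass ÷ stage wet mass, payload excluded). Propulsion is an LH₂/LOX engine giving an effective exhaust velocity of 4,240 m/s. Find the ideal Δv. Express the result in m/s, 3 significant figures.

Δv ≈ 9070 m/s

Stage wet mass = m₀ − payload = 118,800 − 4,260 = 114,540 kg.
Stage dry mass = ε × stage wet mass = 0.085 × 114,540 = 9,735.9 kg.
Burnout mass m_f = stage dry + payload = 9,735.9 + 4,260 = 13,995.9 kg.
Δv = v_e · ln(118,800/13,995.9) = 4240.0 × ln(8.488) = 4240.0 × 2.1387 ≈ 9068 m/s.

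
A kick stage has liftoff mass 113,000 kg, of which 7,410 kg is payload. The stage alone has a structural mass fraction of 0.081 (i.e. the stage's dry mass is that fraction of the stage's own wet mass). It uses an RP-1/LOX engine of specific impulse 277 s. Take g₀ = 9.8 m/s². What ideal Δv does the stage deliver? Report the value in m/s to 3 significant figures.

Δv ≈ 5310 m/s

Stage wet mass = m₀ − payload = 113,000 − 7,410 = 105,590 kg.
Stage dry mass = ε × stage wet mass = 0.081 × 105,590 = 8,552.79 kg.
Burnout mass m_f = stage dry + payload = 8,552.79 + 7,410 = 15,962.79 kg.
v_e = Isp · g₀ = 277 × 9.8 = 2714.6 m/s.
From the ideal rocket equation, Δv = v_e · ln(113,000/15,962.79) = 2714.6 × ln(7.079) = 2714.6 × 1.9571 ≈ 5313 m/s.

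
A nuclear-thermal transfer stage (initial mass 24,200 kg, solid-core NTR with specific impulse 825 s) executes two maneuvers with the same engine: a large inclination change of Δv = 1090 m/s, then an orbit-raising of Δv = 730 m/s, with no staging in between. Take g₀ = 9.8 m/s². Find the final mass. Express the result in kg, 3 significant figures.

final mass ≈ 19300 kg

v_e = Isp · g₀ = 825 × 9.8 = 8085.0 m/s.
After the first burn: m = 24200 × exp(−1090/8085.0) = 24200 × 0.87388 = 21,147.9 kg.
After the second burn: m = 21,147.9 × exp(−730/8085.0) = 21,147.9 × 0.91367 = 19,322.2 kg.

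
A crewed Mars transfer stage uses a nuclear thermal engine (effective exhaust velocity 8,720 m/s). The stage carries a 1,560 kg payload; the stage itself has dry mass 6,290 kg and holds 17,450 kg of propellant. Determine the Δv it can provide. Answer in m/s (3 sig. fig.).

m₀ = payload + dry + propellant = 1,560 + 6,290 + 17,450 = 25,300 kg.
m_f = payload + dry = 1,560 + 6,290 = 7,850 kg.
Δv = v_e · ln(m₀/m_f) = 8720.0 × ln(3.223) = 8720.0 × 1.1703 ≈ 10204.9 m/s.

Δv ≈ 10200 m/s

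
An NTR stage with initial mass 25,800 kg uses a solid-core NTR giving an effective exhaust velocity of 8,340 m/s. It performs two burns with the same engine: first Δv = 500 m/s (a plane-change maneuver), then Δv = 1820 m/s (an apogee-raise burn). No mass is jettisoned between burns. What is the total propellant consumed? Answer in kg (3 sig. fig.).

After the first burn: m = 25800 × exp(−500/8340.0) = 25800 × 0.94181 = 24,298.7 kg.
After the second burn: m = 24,298.7 × exp(−1820/8340.0) = 24,298.7 × 0.80394 = 19,534.7 kg.
Total propellant = m₀ − m_final = 25800 − 19,534.7 = 6,265.3 kg.

total propellant consumed ≈ 6270 kg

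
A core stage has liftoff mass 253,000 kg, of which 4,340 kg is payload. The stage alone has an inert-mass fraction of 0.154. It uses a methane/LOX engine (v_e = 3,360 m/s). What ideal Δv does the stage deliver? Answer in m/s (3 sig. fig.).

Stage wet mass = m₀ − payload = 253,000 − 4,340 = 248,660 kg.
Stage dry mass = ε × stage wet mass = 0.154 × 248,660 = 38,293.6 kg.
Burnout mass m_f = stage dry + payload = 38,293.6 + 4,340 = 42,633.6 kg.
By the Tsiolkovsky rocket equation, Δv = v_e · ln(253,000/42,633.6) = 3360.0 × ln(5.934) = 3360.0 × 1.7807 ≈ 5983 m/s.

Δv ≈ 5980 m/s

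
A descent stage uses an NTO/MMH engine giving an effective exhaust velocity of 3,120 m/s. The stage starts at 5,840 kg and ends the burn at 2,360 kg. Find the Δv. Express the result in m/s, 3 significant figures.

Using Δv = v_e ln(m₀/m_f): Δv = v_e · ln(m₀/m_f) = 3120.0 × ln(2.475) = 3120.0 × 0.9061 ≈ 2826.9 m/s.

Δv ≈ 2830 m/s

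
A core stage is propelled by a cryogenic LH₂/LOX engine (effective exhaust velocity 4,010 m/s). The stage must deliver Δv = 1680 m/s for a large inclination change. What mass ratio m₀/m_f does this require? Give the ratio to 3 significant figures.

m₀/m_f = exp(Δv / v_e) = exp(1680 / 4010.0) = exp(0.4190) = 1.5204.

mass ratio ≈ 1.52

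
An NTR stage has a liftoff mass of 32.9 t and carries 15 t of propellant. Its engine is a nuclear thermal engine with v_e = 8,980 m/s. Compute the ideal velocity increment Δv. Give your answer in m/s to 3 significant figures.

m_f = m₀ − m_prop = 32.9 − 15 = 17.9 t.
Δv = v_e · ln(m₀/m_f) = 8980.0 × ln(1.838) = 8980.0 × 0.6087 ≈ 5465.9 m/s.

Δv ≈ 5470 m/s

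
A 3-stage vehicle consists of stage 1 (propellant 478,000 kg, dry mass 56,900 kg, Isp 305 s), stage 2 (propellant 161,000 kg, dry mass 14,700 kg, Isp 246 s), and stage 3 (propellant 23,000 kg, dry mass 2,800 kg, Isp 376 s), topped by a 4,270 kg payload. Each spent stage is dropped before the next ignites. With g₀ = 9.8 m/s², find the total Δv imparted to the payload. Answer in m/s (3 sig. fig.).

Δv ≈ 12100 m/s

Ignition mass of stage 1 = 478,000+56,900 + 161,000+14,700 + 23,000+2,800 + 4,270 = 740,670 kg.
Stage 1: m₀ = 740,670 kg, m_f = 740,670 − 478,000 = 262,670 kg; Δv = 305×9.8×ln(2.82) = 2989.0×1.0367 ≈ 3099 m/s.
Stage 2: m₀ = 205,770 kg, m_f = 205,770 − 161,000 = 44,770 kg; Δv = 246×9.8×ln(4.596) = 2410.8×1.5252 ≈ 3677 m/s.
Stage 3: m₀ = 30,070 kg, m_f = 30,070 − 23,000 = 7,070 kg; Δv = 376×9.8×ln(4.253) = 3684.8×1.4477 ≈ 5334 m/s.
Total Δv = 3099 + 3677 + 5334 = 12110 m/s.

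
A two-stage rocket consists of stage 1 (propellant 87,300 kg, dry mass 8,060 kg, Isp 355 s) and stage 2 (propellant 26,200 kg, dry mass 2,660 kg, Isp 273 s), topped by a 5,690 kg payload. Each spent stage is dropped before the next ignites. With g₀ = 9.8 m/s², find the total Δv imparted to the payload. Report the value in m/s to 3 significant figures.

Δv ≈ 7680 m/s

Ignition mass of stage 1 = 87,300+8,060 + 26,200+2,660 + 5,690 = 129,910 kg.
Stage 1: m₀ = 129,910 kg, m_f = 129,910 − 87,300 = 42,610 kg; Δv = 355×9.8×ln(3.049) = 3479.0×1.1148 ≈ 3878 m/s.
Stage 2: m₀ = 34,550 kg, m_f = 34,550 − 26,200 = 8,350 kg; Δv = 273×9.8×ln(4.138) = 2675.4×1.4201 ≈ 3799 m/s.
Total Δv = 3878 + 3799 = 7677 m/s.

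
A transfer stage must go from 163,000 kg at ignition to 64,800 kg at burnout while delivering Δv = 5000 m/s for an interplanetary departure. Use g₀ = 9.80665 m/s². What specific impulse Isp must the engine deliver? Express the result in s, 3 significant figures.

ln(m₀/m_f) = ln(163000/64800) = ln(2.515) = 0.9224.
v_e = Δv / ln(m₀/m_f) = 5000 / 0.9224 = 5420.4 m/s.
Isp = v_e / g₀ = 5420.4 / 9.80665 = 552.7 s.

Isp ≈ 553 s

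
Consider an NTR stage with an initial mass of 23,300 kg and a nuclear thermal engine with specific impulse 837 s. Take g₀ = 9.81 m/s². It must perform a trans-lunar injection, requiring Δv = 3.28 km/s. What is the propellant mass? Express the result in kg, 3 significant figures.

v_e = Isp · g₀ = 837 × 9.81 = 8211.0 m/s.
From the ideal rocket equation, m₀/m_f = exp(Δv / v_e) = exp(3280 / 8211.0) = exp(0.3995) = 1.4910.
m_f = 23,300 / 1.4910 = 15,627.1 kg, so propellant = m₀ − m_f = 23,300 − 15,627.1 = 7,672.9 kg.

propellant mass ≈ 7670 kg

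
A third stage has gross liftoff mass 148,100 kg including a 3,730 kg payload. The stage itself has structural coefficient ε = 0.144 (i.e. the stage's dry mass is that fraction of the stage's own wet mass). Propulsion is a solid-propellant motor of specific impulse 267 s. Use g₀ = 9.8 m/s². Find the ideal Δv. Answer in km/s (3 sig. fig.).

Δv ≈ 4.71 km/s

Stage wet mass = m₀ − payload = 148,100 − 3,730 = 144,370 kg.
Stage dry mass = ε × stage wet mass = 0.144 × 144,370 = 20,789.3 kg.
Burnout mass m_f = stage dry + payload = 20,789.3 + 3,730 = 24,519.3 kg.
v_e = Isp · g₀ = 267 × 9.8 = 2616.6 m/s.
From the ideal rocket equation, Δv = v_e · ln(148,100/24,519.3) = 2616.6 × ln(6.04) = 2616.6 × 1.7984 ≈ 4706 m/s.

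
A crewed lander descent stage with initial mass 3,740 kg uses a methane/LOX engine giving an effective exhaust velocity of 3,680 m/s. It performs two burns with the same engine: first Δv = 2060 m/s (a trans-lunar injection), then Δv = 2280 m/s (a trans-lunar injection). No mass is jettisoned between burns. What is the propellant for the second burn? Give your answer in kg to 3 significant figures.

After the first burn: m = 3740 × exp(−2060/3680.0) = 3740 × 0.57133 = 2,136.77 kg.
After the second burn: m = 2,136.77 × exp(−2280/3680.0) = 2,136.77 × 0.53818 = 1,149.97 kg.
Second-burn propellant = 2,136.77 − 1,149.97 = 986.8 kg.

propellant for the second burn ≈ 987 kg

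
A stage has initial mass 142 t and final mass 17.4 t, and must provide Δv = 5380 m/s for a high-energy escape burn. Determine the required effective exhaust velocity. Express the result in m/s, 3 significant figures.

v_e ≈ 2560 m/s

ln(m₀/m_f) = ln(142000/17400) = ln(8.161) = 2.0994.
Rocket equation: v_e = Δv / ln(m₀/m_f) = 5380 / 2.0994 = 2562.7 m/s.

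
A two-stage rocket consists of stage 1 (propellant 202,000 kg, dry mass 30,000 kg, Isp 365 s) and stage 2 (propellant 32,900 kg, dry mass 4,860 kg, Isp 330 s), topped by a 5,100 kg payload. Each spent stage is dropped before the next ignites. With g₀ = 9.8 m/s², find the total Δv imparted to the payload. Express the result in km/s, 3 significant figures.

Ignition mass of stage 1 = 202,000+30,000 + 32,900+4,860 + 5,100 = 274,860 kg.
Stage 1: m₀ = 274,860 kg, m_f = 274,860 − 202,000 = 72,860 kg; Δv = 365×9.8×ln(3.772) = 3577.0×1.3277 ≈ 4749 m/s.
Stage 2: m₀ = 42,860 kg, m_f = 42,860 − 32,900 = 9,960 kg; Δv = 330×9.8×ln(4.303) = 3234.0×1.4594 ≈ 4720 m/s.
Total Δv = 4749 + 4720 = 9469 m/s.

Δv ≈ 9.47 km/s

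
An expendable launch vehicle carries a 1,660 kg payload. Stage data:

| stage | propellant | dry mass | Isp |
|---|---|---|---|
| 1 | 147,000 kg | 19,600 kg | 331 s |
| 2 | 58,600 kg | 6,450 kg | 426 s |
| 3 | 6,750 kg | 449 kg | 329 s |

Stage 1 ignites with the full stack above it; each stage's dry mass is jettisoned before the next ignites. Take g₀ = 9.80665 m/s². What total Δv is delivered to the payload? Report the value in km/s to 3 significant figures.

Δv ≈ 14.3 km/s

Ignition mass of stage 1 = 147,000+19,600 + 58,600+6,450 + 6,750+449 + 1,660 = 240,509 kg.
Stage 1: m₀ = 240,509 kg, m_f = 240,509 − 147,000 = 93,509 kg; Δv = 331×9.80665×ln(2.572) = 3246.0×0.9447 ≈ 3066 m/s.
Stage 2: m₀ = 73,909 kg, m_f = 73,909 − 58,600 = 15,309 kg; Δv = 426×9.80665×ln(4.828) = 4177.6×1.5744 ≈ 6577 m/s.
Stage 3: m₀ = 8,859 kg, m_f = 8,859 − 6,750 = 2,109 kg; Δv = 329×9.80665×ln(4.201) = 3226.4×1.4352 ≈ 4631 m/s.
Total Δv = 3066 + 6577 + 4631 = 14274 m/s.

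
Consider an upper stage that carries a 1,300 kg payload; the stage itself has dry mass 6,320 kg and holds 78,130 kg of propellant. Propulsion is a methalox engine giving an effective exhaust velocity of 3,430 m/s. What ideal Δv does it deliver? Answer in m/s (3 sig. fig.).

m₀ = payload + dry + propellant = 1,300 + 6,320 + 78,130 = 85,750 kg.
m_f = payload + dry = 1,300 + 6,320 = 7,620 kg.
From the ideal rocket equation, Δv = v_e · ln(m₀/m_f) = 3430.0 × ln(11.25) = 3430.0 × 2.4207 ≈ 8302.9 m/s.

Δv ≈ 8300 m/s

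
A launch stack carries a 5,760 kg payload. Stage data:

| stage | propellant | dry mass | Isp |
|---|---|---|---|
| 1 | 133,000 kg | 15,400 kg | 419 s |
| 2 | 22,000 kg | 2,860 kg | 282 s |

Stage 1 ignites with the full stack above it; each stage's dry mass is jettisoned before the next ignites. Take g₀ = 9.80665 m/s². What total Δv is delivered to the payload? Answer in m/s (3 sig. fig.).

Δv ≈ 9090 m/s

Ignition mass of stage 1 = 133,000+15,400 + 22,000+2,860 + 5,760 = 179,020 kg.
Stage 1: m₀ = 179,020 kg, m_f = 179,020 − 133,000 = 46,020 kg; Δv = 419×9.80665×ln(3.89) = 4109.0×1.3584 ≈ 5582 m/s.
Stage 2: m₀ = 30,620 kg, m_f = 30,620 − 22,000 = 8,620 kg; Δv = 282×9.80665×ln(3.552) = 2765.5×1.2676 ≈ 3505 m/s.
Total Δv = 5582 + 3505 = 9087 m/s.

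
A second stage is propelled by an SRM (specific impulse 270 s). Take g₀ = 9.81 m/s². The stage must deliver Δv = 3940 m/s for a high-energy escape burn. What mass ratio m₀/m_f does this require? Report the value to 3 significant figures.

v_e = Isp · g₀ = 270 × 9.81 = 2648.7 m/s.
From the ideal rocket equation, m₀/m_f = exp(Δv / v_e) = exp(3940 / 2648.7) = exp(1.4875) = 4.4261.

mass ratio ≈ 4.43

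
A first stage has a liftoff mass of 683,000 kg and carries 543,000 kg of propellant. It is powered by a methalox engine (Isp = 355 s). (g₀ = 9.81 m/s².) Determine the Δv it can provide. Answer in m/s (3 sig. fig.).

v_e = Isp · g₀ = 355 × 9.81 = 3482.6 m/s.
m_f = m₀ − m_prop = 683,000 − 543,000 = 140,000 kg.
Δv = v_e · ln(m₀/m_f) = 3482.6 × ln(4.879) = 3482.6 × 1.5849 ≈ 5519.3 m/s.

Δv ≈ 5520 m/s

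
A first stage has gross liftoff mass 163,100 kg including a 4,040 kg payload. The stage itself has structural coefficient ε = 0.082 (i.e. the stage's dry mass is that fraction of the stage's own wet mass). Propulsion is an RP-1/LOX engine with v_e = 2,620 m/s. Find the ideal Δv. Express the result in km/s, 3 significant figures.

Stage wet mass = m₀ − payload = 163,100 − 4,040 = 159,060 kg.
Stage dry mass = ε × stage wet mass = 0.082 × 159,060 = 13,042.9 kg.
Burnout mass m_f = stage dry + payload = 13,042.9 + 4,040 = 17,082.9 kg.
From the ideal rocket equation, Δv = v_e · ln(163,100/17,082.9) = 2620.0 × ln(9.548) = 2620.0 × 2.2563 ≈ 5911 m/s.

Δv ≈ 5.91 km/s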